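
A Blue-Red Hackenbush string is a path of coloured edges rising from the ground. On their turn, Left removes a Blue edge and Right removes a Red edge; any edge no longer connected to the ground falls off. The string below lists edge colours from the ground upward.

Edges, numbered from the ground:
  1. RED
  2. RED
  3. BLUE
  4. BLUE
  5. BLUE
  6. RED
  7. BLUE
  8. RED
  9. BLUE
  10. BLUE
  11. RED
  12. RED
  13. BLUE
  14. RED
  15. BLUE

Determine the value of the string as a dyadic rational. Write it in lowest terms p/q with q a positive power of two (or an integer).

-9525/8192

Build G(s[:k]) for k = 1..15, string s = RED RED BLUE BLUE BLUE RED BLUE RED BLUE BLUE RED RED BLUE RED BLUE.
R: Left {  }, Right { 0 } = simplest -1
RR: Left {  }, Right { -1; 0 } = simplest -2
RRB: Left { -2 }, Right { -1; 0 } = simplest -3/2
RRBB: Left { -2; -3/2 }, Right { -1; 0 } = simplest -5/4
RRBBB: Left { -2; -3/2; -5/4 }, Right { -1; 0 } = simplest -9/8
RRBBBR: Left { -2; -3/2; -5/4 }, Right { -9/8; -1; 0 } = simplest -19/16
RRBBBRB: Left { -2; -3/2; -5/4; -19/16 }, Right { -9/8; -1; 0 } = simplest -37/32
RRBBBRBR: Left { -2; -3/2; -5/4; -19/16 }, Right { -37/32; -9/8; -1; 0 } = simplest -75/64
RRBBBRBRB: Left { -2; -3/2; -5/4; -19/16; -75/64 }, Right { -37/32; -9/8; -1; 0 } = simplest -149/128
RRBBBRBRBB: Left { -2; -3/2; -5/4; -19/16; -75/64; -149/128 }, Right { -37/32; -9/8; -1; 0 } = simplest -297/256
RRBBBRBRBBR: Left { -2; -3/2; -5/4; -19/16; -75/64; -149/128 }, Right { -297/256; -37/32; -9/8; -1; 0 } = simplest -595/512
RRBBBRBRBBRR: Left { -2; -3/2; -5/4; -19/16; -75/64; -149/128 }, Right { -595/512; -297/256; -37/32; -9/8; -1; 0 } = simplest -1191/1024
RRBBBRBRBBRRB: Left { -2; -3/2; -5/4; -19/16; -75/64; -149/128; -1191/1024 }, Right { -595/512; -297/256; -37/32; -9/8; -1; 0 } = simplest -2381/2048
RRBBBRBRBBRRBR: Left { -2; -3/2; -5/4; -19/16; -75/64; -149/128; -1191/1024 }, Right { -2381/2048; -595/512; -297/256; -37/32; -9/8; -1; 0 } = simplest -4763/4096
RRBBBRBRBBRRBRB: Left { -2; -3/2; -5/4; -19/16; -75/64; -149/128; -1191/1024; -4763/4096 }, Right { -2381/2048; -595/512; -297/256; -37/32; -9/8; -1; 0 } = simplest -9525/8192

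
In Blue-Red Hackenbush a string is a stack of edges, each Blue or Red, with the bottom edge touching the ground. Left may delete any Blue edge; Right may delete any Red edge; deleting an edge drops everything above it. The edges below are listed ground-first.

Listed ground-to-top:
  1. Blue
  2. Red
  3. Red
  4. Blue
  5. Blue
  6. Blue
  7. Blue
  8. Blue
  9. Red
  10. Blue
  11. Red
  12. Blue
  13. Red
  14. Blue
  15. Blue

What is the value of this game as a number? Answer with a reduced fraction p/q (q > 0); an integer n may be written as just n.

8023/16384

G(B) = { 0 | ∅ } → 1
G(BR) = { 0 | 1 } → 1/2
G(BRR) = { 0 | 1/2, 1 } → 1/4
G(BRRB) = { 0, 1/4 | 1/2, 1 } → 3/8
G(BRRBB) = { 0, 1/4, 3/8 | 1/2, 1 } → 7/16
G(BRRBBB) = { 0, 1/4, 3/8, 7/16 | 1/2, 1 } → 15/32
G(BRRBBBB) = { 0, 1/4, 3/8, 7/16, 15/32 | 1/2, 1 } → 31/64
G(BRRBBBBB) = { 0, 1/4, 3/8, 7/16, 15/32, 31/64 | 1/2, 1 } → 63/128
G(BRRBBBBBR) = { 0, 1/4, 3/8, 7/16, 15/32, 31/64 | 63/128, 1/2, 1 } → 125/256
G(BRRBBBBBRB) = { 0, 1/4, 3/8, 7/16, 15/32, 31/64, 125/256 | 63/128, 1/2, 1 } → 251/512
G(BRRBBBBBRBR) = { 0, 1/4, 3/8, 7/16, 15/32, 31/64, 125/256 | 251/512, 63/128, 1/2, 1 } → 501/1024
G(BRRBBBBBRBRB) = { 0, 1/4, 3/8, 7/16, 15/32, 31/64, 125/256, 501/1024 | 251/512, 63/128, 1/2, 1 } → 1003/2048
G(BRRBBBBBRBRBR) = { 0, 1/4, 3/8, 7/16, 15/32, 31/64, 125/256, 501/1024 | 1003/2048, 251/512, 63/128, 1/2, 1 } → 2005/4096
G(BRRBBBBBRBRBRB) = { 0, 1/4, 3/8, 7/16, 15/32, 31/64, 125/256, 501/1024, 2005/4096 | 1003/2048, 251/512, 63/128, 1/2, 1 } → 4011/8192
G(BRRBBBBBRBRBRBB) = { 0, 1/4, 3/8, 7/16, 15/32, 31/64, 125/256, 501/1024, 2005/4096, 4011/8192 | 1003/2048, 251/512, 63/128, 1/2, 1 } → 8023/16384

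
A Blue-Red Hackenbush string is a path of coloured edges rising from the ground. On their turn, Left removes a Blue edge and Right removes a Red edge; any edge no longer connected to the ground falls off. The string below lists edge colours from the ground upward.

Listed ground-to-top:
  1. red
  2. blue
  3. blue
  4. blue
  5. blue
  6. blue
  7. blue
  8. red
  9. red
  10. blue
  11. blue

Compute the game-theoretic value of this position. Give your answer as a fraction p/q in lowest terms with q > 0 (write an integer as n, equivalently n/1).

-25/1024

Build G(s[:k]) for k = 1..11, string s = red blue blue blue blue blue blue red red blue blue.
edge 1 of 11 (red): {  | 0 } = -1
edge 2 of 11 (blue): { -1 | 0 } = -1/2
edge 3 of 11 (blue): { -1, -1/2 | 0 } = -1/4
edge 4 of 11 (blue): { -1, -1/2, -1/4 | 0 } = -1/8
edge 5 of 11 (blue): { -1, -1/2, -1/4, -1/8 | 0 } = -1/16
edge 6 of 11 (blue): { -1, -1/2, -1/4, -1/8, -1/16 | 0 } = -1/32
edge 7 of 11 (blue): { -1, -1/2, -1/4, -1/8, -1/16, -1/32 | 0 } = -1/64
edge 8 of 11 (red): { -1, -1/2, -1/4, -1/8, -1/16, -1/32 | -1/64, 0 } = -3/128
edge 9 of 11 (red): { -1, -1/2, -1/4, -1/8, -1/16, -1/32 | -3/128, -1/64, 0 } = -7/256
edge 10 of 11 (blue): { -1, -1/2, -1/4, -1/8, -1/16, -1/32, -7/256 | -3/128, -1/64, 0 } = -13/512
edge 11 of 11 (blue): { -1, -1/2, -1/4, -1/8, -1/16, -1/32, -7/256, -13/512 | -3/128, -1/64, 0 } = -25/1024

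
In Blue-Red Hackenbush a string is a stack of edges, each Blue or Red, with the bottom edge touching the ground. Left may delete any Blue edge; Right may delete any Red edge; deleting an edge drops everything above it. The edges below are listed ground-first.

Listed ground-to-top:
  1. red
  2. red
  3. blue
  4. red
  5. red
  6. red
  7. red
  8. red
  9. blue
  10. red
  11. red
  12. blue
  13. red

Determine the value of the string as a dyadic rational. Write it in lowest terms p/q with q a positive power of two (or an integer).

Prefix values for red red blue red red red red red blue red red blue red via {L|R} + simplicity:
g(r) = { ∅ | 0 } ⇒ -1
g(rr) = { ∅ | -1, 0 } ⇒ -2
g(rrb) = { -2 | -1, 0 } ⇒ -3/2
g(rrbr) = { -2 | -3/2, -1, 0 } ⇒ -7/4
g(rrbrr) = { -2 | -7/4, -3/2, -1, 0 } ⇒ -15/8
g(rrbrrr) = { -2 | -15/8, -7/4, -3/2, -1, 0 } ⇒ -31/16
g(rrbrrrr) = { -2 | -31/16, -15/8, -7/4, -3/2, -1, 0 } ⇒ -63/32
g(rrbrrrrr) = { -2 | -63/32, -31/16, -15/8, -7/4, -3/2, -1, 0 } ⇒ -127/64
g(rrbrrrrrb) = { -2, -127/64 | -63/32, -31/16, -15/8, -7/4, -3/2, -1, 0 } ⇒ -253/128
g(rrbrrrrrbr) = { -2, -127/64 | -253/128, -63/32, -31/16, -15/8, -7/4, -3/2, -1, 0 } ⇒ -507/256
g(rrbrrrrrbrr) = { -2, -127/64 | -507/256, -253/128, -63/32, -31/16, -15/8, -7/4, -3/2, -1, 0 } ⇒ -1015/512
g(rrbrrrrrbrrb) = { -2, -127/64, -1015/512 | -507/256, -253/128, -63/32, -31/16, -15/8, -7/4, -3/2, -1, 0 } ⇒ -2029/1024
g(rrbrrrrrbrrbr) = { -2, -127/64, -1015/512 | -2029/1024, -507/256, -253/128, -63/32, -31/16, -15/8, -7/4, -3/2, -1, 0 } ⇒ -4059/2048

-4059/2048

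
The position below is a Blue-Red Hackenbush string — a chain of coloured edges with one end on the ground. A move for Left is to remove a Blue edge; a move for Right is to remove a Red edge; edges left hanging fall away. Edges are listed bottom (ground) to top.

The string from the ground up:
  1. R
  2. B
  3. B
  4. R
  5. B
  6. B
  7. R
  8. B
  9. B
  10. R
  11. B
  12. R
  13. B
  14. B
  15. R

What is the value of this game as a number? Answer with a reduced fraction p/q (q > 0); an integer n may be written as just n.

-4691/16384

Build value(s[:k]) for k = 1..15, string s = R B B R B B R B B R B R B B R.
step 1: add R to get R; options L={  } R={ 0 } => -1
step 2: add B to get RB; options L={ -1 } R={ 0 } => -1/2
step 3: add B to get RBB; options L={ -1; -1/2 } R={ 0 } => -1/4
step 4: add R to get RBBR; options L={ -1; -1/2 } R={ -1/4; 0 } => -3/8
step 5: add B to get RBBRB; options L={ -1; -1/2; -3/8 } R={ -1/4; 0 } => -5/16
step 6: add B to get RBBRBB; options L={ -1; -1/2; -3/8; -5/16 } R={ -1/4; 0 } => -9/32
step 7: add R to get RBBRBBR; options L={ -1; -1/2; -3/8; -5/16 } R={ -9/32; -1/4; 0 } => -19/64
step 8: add B to get RBBRBBRB; options L={ -1; -1/2; -3/8; -5/16; -19/64 } R={ -9/32; -1/4; 0 } => -37/128
step 9: add B to get RBBRBBRBB; options L={ -1; -1/2; -3/8; -5/16; -19/64; -37/128 } R={ -9/32; -1/4; 0 } => -73/256
step 10: add R to get RBBRBBRBBR; options L={ -1; -1/2; -3/8; -5/16; -19/64; -37/128 } R={ -73/256; -9/32; -1/4; 0 } => -147/512
step 11: add B to get RBBRBBRBBRB; options L={ -1; -1/2; -3/8; -5/16; -19/64; -37/128; -147/512 } R={ -73/256; -9/32; -1/4; 0 } => -293/1024
step 12: add R to get RBBRBBRBBRBR; options L={ -1; -1/2; -3/8; -5/16; -19/64; -37/128; -147/512 } R={ -293/1024; -73/256; -9/32; -1/4; 0 } => -587/2048
step 13: add B to get RBBRBBRBBRBRB; options L={ -1; -1/2; -3/8; -5/16; -19/64; -37/128; -147/512; -587/2048 } R={ -293/1024; -73/256; -9/32; -1/4; 0 } => -1173/4096
step 14: add B to get RBBRBBRBBRBRBB; options L={ -1; -1/2; -3/8; -5/16; -19/64; -37/128; -147/512; -587/2048; -1173/4096 } R={ -293/1024; -73/256; -9/32; -1/4; 0 } => -2345/8192
step 15: add R to get RBBRBBRBBRBRBBR; options L={ -1; -1/2; -3/8; -5/16; -19/64; -37/128; -147/512; -587/2048; -1173/4096 } R={ -2345/8192; -293/1024; -73/256; -9/32; -1/4; 0 } => -4691/16384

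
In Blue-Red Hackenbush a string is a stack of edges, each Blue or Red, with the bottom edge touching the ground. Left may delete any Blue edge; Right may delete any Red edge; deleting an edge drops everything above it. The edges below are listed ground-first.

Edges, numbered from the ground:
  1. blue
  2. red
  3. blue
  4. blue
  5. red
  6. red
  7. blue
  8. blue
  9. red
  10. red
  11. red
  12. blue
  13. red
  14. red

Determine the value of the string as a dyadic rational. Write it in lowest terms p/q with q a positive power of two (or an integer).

6537/8192

Build G(s[:k]) for k = 1..14, string s = blue red blue blue red red blue blue red red red blue red red.
edge 1 of 14 (blue): { 0 |  } gives 1
edge 2 of 14 (red): { 0 | 1 } gives 1/2
edge 3 of 14 (blue): { 0, 1/2 | 1 } gives 3/4
edge 4 of 14 (blue): { 0, 1/2, 3/4 | 1 } gives 7/8
edge 5 of 14 (red): { 0, 1/2, 3/4 | 7/8, 1 } gives 13/16
edge 6 of 14 (red): { 0, 1/2, 3/4 | 13/16, 7/8, 1 } gives 25/32
edge 7 of 14 (blue): { 0, 1/2, 3/4, 25/32 | 13/16, 7/8, 1 } gives 51/64
edge 8 of 14 (blue): { 0, 1/2, 3/4, 25/32, 51/64 | 13/16, 7/8, 1 } gives 103/128
edge 9 of 14 (red): { 0, 1/2, 3/4, 25/32, 51/64 | 103/128, 13/16, 7/8, 1 } gives 205/256
edge 10 of 14 (red): { 0, 1/2, 3/4, 25/32, 51/64 | 205/256, 103/128, 13/16, 7/8, 1 } gives 409/512
edge 11 of 14 (red): { 0, 1/2, 3/4, 25/32, 51/64 | 409/512, 205/256, 103/128, 13/16, 7/8, 1 } gives 817/1024
edge 12 of 14 (blue): { 0, 1/2, 3/4, 25/32, 51/64, 817/1024 | 409/512, 205/256, 103/128, 13/16, 7/8, 1 } gives 1635/2048
edge 13 of 14 (red): { 0, 1/2, 3/4, 25/32, 51/64, 817/1024 | 1635/2048, 409/512, 205/256, 103/128, 13/16, 7/8, 1 } gives 3269/4096
edge 14 of 14 (red): { 0, 1/2, 3/4, 25/32, 51/64, 817/1024 | 3269/4096, 1635/2048, 409/512, 205/256, 103/128, 13/16, 7/8, 1 } gives 6537/8192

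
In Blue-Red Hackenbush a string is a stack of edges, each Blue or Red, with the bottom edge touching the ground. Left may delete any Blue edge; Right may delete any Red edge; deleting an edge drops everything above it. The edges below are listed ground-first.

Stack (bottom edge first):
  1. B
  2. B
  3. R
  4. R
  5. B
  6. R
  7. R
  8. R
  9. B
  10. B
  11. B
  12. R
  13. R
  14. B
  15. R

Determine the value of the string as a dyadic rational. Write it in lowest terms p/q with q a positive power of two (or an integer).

10469/8192

Build G(s[:k]) for k = 1..15, string s = B B R R B R R R B B B R R B R.
step 1: add B to get B; options L={ 0 } R={ none } => 1
step 2: add B to get BB; options L={ 0, 1 } R={ none } => 2
step 3: add R to get BBR; options L={ 0, 1 } R={ 2 } => 3/2
step 4: add R to get BBRR; options L={ 0, 1 } R={ 3/2, 2 } => 5/4
step 5: add B to get BBRRB; options L={ 0, 1, 5/4 } R={ 3/2, 2 } => 11/8
step 6: add R to get BBRRBR; options L={ 0, 1, 5/4 } R={ 11/8, 3/2, 2 } => 21/16
step 7: add R to get BBRRBRR; options L={ 0, 1, 5/4 } R={ 21/16, 11/8, 3/2, 2 } => 41/32
step 8: add R to get BBRRBRRR; options L={ 0, 1, 5/4 } R={ 41/32, 21/16, 11/8, 3/2, 2 } => 81/64
step 9: add B to get BBRRBRRRB; options L={ 0, 1, 5/4, 81/64 } R={ 41/32, 21/16, 11/8, 3/2, 2 } => 163/128
step 10: add B to get BBRRBRRRBB; options L={ 0, 1, 5/4, 81/64, 163/128 } R={ 41/32, 21/16, 11/8, 3/2, 2 } => 327/256
step 11: add B to get BBRRBRRRBBB; options L={ 0, 1, 5/4, 81/64, 163/128, 327/256 } R={ 41/32, 21/16, 11/8, 3/2, 2 } => 655/512
step 12: add R to get BBRRBRRRBBBR; options L={ 0, 1, 5/4, 81/64, 163/128, 327/256 } R={ 655/512, 41/32, 21/16, 11/8, 3/2, 2 } => 1309/1024
step 13: add R to get BBRRBRRRBBBRR; options L={ 0, 1, 5/4, 81/64, 163/128, 327/256 } R={ 1309/1024, 655/512, 41/32, 21/16, 11/8, 3/2, 2 } => 2617/2048
step 14: add B to get BBRRBRRRBBBRRB; options L={ 0, 1, 5/4, 81/64, 163/128, 327/256, 2617/2048 } R={ 1309/1024, 655/512, 41/32, 21/16, 11/8, 3/2, 2 } => 5235/4096
step 15: add R to get BBRRBRRRBBBRRBR; options L={ 0, 1, 5/4, 81/64, 163/128, 327/256, 2617/2048 } R={ 5235/4096, 1309/1024, 655/512, 41/32, 21/16, 11/8, 3/2, 2 } => 10469/8192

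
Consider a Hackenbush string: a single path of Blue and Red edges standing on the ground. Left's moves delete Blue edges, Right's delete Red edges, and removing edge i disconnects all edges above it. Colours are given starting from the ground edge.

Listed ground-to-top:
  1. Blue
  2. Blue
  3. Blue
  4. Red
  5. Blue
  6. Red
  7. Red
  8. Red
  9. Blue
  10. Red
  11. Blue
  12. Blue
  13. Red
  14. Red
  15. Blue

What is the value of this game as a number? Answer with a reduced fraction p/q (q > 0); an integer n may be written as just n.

step 1: add Blue to get B; options L={ 0 } R={  } gives 1
step 2: add Blue to get BB; options L={ 0; 1 } R={  } gives 2
step 3: add Blue to get BBB; options L={ 0; 1; 2 } R={  } gives 3
step 4: add Red to get BBBR; options L={ 0; 1; 2 } R={ 3 } gives 5/2
step 5: add Blue to get BBBRB; options L={ 0; 1; 2; 5/2 } R={ 3 } gives 11/4
step 6: add Red to get BBBRBR; options L={ 0; 1; 2; 5/2 } R={ 11/4; 3 } gives 21/8
step 7: add Red to get BBBRBRR; options L={ 0; 1; 2; 5/2 } R={ 21/8; 11/4; 3 } gives 41/16
step 8: add Red to get BBBRBRRR; options L={ 0; 1; 2; 5/2 } R={ 41/16; 21/8; 11/4; 3 } gives 81/32
step 9: add Blue to get BBBRBRRRB; options L={ 0; 1; 2; 5/2; 81/32 } R={ 41/16; 21/8; 11/4; 3 } gives 163/64
step 10: add Red to get BBBRBRRRBR; options L={ 0; 1; 2; 5/2; 81/32 } R={ 163/64; 41/16; 21/8; 11/4; 3 } gives 325/128
step 11: add Blue to get BBBRBRRRBRB; options L={ 0; 1; 2; 5/2; 81/32; 325/128 } R={ 163/64; 41/16; 21/8; 11/4; 3 } gives 651/256
step 12: add Blue to get BBBRBRRRBRBB; options L={ 0; 1; 2; 5/2; 81/32; 325/128; 651/256 } R={ 163/64; 41/16; 21/8; 11/4; 3 } gives 1303/512
step 13: add Red to get BBBRBRRRBRBBR; options L={ 0; 1; 2; 5/2; 81/32; 325/128; 651/256 } R={ 1303/512; 163/64; 41/16; 21/8; 11/4; 3 } gives 2605/1024
step 14: add Red to get BBBRBRRRBRBBRR; options L={ 0; 1; 2; 5/2; 81/32; 325/128; 651/256 } R={ 2605/1024; 1303/512; 163/64; 41/16; 21/8; 11/4; 3 } gives 5209/2048
step 15: add Blue to get BBBRBRRRBRBBRRB; options L={ 0; 1; 2; 5/2; 81/32; 325/128; 651/256; 5209/2048 } R={ 2605/1024; 1303/512; 163/64; 41/16; 21/8; 11/4; 3 } gives 10419/4096

10419/4096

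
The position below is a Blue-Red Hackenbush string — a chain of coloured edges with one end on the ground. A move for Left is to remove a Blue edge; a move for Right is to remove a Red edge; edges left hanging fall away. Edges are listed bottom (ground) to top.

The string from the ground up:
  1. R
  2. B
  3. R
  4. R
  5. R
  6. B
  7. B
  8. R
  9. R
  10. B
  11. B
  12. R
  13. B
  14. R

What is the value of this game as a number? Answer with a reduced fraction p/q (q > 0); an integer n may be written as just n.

-7371/8192

R: Left { (no moves) }, Right { 0 } gives simplest -1
RB: Left { -1 }, Right { 0 } gives simplest -1/2
RBR: Left { -1 }, Right { -1/2 0 } gives simplest -3/4
RBRR: Left { -1 }, Right { -3/4 -1/2 0 } gives simplest -7/8
RBRRR: Left { -1 }, Right { -7/8 -3/4 -1/2 0 } gives simplest -15/16
RBRRRB: Left { -1 -15/16 }, Right { -7/8 -3/4 -1/2 0 } gives simplest -29/32
RBRRRBB: Left { -1 -15/16 -29/32 }, Right { -7/8 -3/4 -1/2 0 } gives simplest -57/64
RBRRRBBR: Left { -1 -15/16 -29/32 }, Right { -57/64 -7/8 -3/4 -1/2 0 } gives simplest -115/128
RBRRRBBRR: Left { -1 -15/16 -29/32 }, Right { -115/128 -57/64 -7/8 -3/4 -1/2 0 } gives simplest -231/256
RBRRRBBRRB: Left { -1 -15/16 -29/32 -231/256 }, Right { -115/128 -57/64 -7/8 -3/4 -1/2 0 } gives simplest -461/512
RBRRRBBRRBB: Left { -1 -15/16 -29/32 -231/256 -461/512 }, Right { -115/128 -57/64 -7/8 -3/4 -1/2 0 } gives simplest -921/1024
RBRRRBBRRBBR: Left { -1 -15/16 -29/32 -231/256 -461/512 }, Right { -921/1024 -115/128 -57/64 -7/8 -3/4 -1/2 0 } gives simplest -1843/2048
RBRRRBBRRBBRB: Left { -1 -15/16 -29/32 -231/256 -461/512 -1843/2048 }, Right { -921/1024 -115/128 -57/64 -7/8 -3/4 -1/2 0 } gives simplest -3685/4096
RBRRRBBRRBBRBR: Left { -1 -15/16 -29/32 -231/256 -461/512 -1843/2048 }, Right { -3685/4096 -921/1024 -115/128 -57/64 -7/8 -3/4 -1/2 0 } gives simplest -7371/8192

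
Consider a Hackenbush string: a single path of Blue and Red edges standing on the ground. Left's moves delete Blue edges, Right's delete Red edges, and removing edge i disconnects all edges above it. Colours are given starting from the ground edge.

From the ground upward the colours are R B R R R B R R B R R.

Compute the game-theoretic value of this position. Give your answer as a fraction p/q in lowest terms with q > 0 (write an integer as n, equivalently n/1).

-951/1024

edge 1 of 11 (R): { · | 0 } — -1
edge 2 of 11 (B): { -1 | 0 } — -1/2
edge 3 of 11 (R): { -1 | -1/2,0 } — -3/4
edge 4 of 11 (R): { -1 | -3/4,-1/2,0 } — -7/8
edge 5 of 11 (R): { -1 | -7/8,-3/4,-1/2,0 } — -15/16
edge 6 of 11 (B): { -1,-15/16 | -7/8,-3/4,-1/2,0 } — -29/32
edge 7 of 11 (R): { -1,-15/16 | -29/32,-7/8,-3/4,-1/2,0 } — -59/64
edge 8 of 11 (R): { -1,-15/16 | -59/64,-29/32,-7/8,-3/4,-1/2,0 } — -119/128
edge 9 of 11 (B): { -1,-15/16,-119/128 | -59/64,-29/32,-7/8,-3/4,-1/2,0 } — -237/256
edge 10 of 11 (R): { -1,-15/16,-119/128 | -237/256,-59/64,-29/32,-7/8,-3/4,-1/2,0 } — -475/512
edge 11 of 11 (R): { -1,-15/16,-119/128 | -475/512,-237/256,-59/64,-29/32,-7/8,-3/4,-1/2,0 } — -951/1024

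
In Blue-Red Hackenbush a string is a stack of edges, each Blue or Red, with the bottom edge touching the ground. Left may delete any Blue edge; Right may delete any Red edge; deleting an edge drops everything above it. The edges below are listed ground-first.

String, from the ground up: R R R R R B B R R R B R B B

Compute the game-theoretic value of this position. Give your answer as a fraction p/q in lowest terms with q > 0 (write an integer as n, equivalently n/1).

R: Left { (no moves) }, Right { 0 } ⇒ simplest -1
RR: Left { (no moves) }, Right { -1 0 } ⇒ simplest -2
RRR: Left { (no moves) }, Right { -2 -1 0 } ⇒ simplest -3
RRRR: Left { (no moves) }, Right { -3 -2 -1 0 } ⇒ simplest -4
RRRRR: Left { (no moves) }, Right { -4 -3 -2 -1 0 } ⇒ simplest -5
RRRRRB: Left { -5 }, Right { -4 -3 -2 -1 0 } ⇒ simplest -9/2
RRRRRBB: Left { -5 -9/2 }, Right { -4 -3 -2 -1 0 } ⇒ simplest -17/4
RRRRRBBR: Left { -5 -9/2 }, Right { -17/4 -4 -3 -2 -1 0 } ⇒ simplest -35/8
RRRRRBBRR: Left { -5 -9/2 }, Right { -35/8 -17/4 -4 -3 -2 -1 0 } ⇒ simplest -71/16
RRRRRBBRRR: Left { -5 -9/2 }, Right { -71/16 -35/8 -17/4 -4 -3 -2 -1 0 } ⇒ simplest -143/32
RRRRRBBRRRB: Left { -5 -9/2 -143/32 }, Right { -71/16 -35/8 -17/4 -4 -3 -2 -1 0 } ⇒ simplest -285/64
RRRRRBBRRRBR: Left { -5 -9/2 -143/32 }, Right { -285/64 -71/16 -35/8 -17/4 -4 -3 -2 -1 0 } ⇒ simplest -571/128
RRRRRBBRRRBRB: Left { -5 -9/2 -143/32 -571/128 }, Right { -285/64 -71/16 -35/8 -17/4 -4 -3 -2 -1 0 } ⇒ simplest -1141/256
RRRRRBBRRRBRBB: Left { -5 -9/2 -143/32 -571/128 -1141/256 }, Right { -285/64 -71/16 -35/8 -17/4 -4 -3 -2 -1 0 } ⇒ simplest -2281/512

-2281/512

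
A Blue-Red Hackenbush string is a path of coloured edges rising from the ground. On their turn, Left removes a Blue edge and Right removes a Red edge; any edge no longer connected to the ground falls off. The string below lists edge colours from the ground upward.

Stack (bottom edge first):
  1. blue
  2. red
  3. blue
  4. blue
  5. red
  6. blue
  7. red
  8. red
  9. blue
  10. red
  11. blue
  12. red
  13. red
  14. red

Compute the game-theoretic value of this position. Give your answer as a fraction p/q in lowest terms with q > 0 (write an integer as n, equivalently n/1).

6737/8192

1 of 14 · b · max L 0 · min R +∞ — 1
2 of 14 · br · max L 0 · min R 1 — 1/2
3 of 14 · brb · max L 1/2 · min R 1 — 3/4
4 of 14 · brbb · max L 3/4 · min R 1 — 7/8
5 of 14 · brbbr · max L 3/4 · min R 7/8 — 13/16
6 of 14 · brbbrb · max L 13/16 · min R 7/8 — 27/32
7 of 14 · brbbrbr · max L 13/16 · min R 27/32 — 53/64
8 of 14 · brbbrbrr · max L 13/16 · min R 53/64 — 105/128
9 of 14 · brbbrbrrb · max L 105/128 · min R 53/64 — 211/256
10 of 14 · brbbrbrrbr · max L 105/128 · min R 211/256 — 421/512
11 of 14 · brbbrbrrbrb · max L 421/512 · min R 211/256 — 843/1024
12 of 14 · brbbrbrrbrbr · max L 421/512 · min R 843/1024 — 1685/2048
13 of 14 · brbbrbrrbrbrr · max L 421/512 · min R 1685/2048 — 3369/4096
14 of 14 · brbbrbrrbrbrrr · max L 421/512 · min R 3369/4096 — 6737/8192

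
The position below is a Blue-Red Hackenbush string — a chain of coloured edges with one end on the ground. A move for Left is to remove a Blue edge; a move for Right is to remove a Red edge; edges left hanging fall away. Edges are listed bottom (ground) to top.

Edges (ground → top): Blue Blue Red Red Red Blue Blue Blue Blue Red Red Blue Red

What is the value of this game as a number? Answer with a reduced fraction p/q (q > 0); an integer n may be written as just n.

2533/2048

Build v(s[:k]) for k = 1..13, string s = Blue Blue Red Red Red Blue Blue Blue Blue Red Red Blue Red.
v(B) = { 0 | · } — 1
v(BB) = { 0; 1 | · } — 2
v(BBR) = { 0; 1 | 2 } — 3/2
v(BBRR) = { 0; 1 | 3/2; 2 } — 5/4
v(BBRRR) = { 0; 1 | 5/4; 3/2; 2 } — 9/8
v(BBRRRB) = { 0; 1; 9/8 | 5/4; 3/2; 2 } — 19/16
v(BBRRRBB) = { 0; 1; 9/8; 19/16 | 5/4; 3/2; 2 } — 39/32
v(BBRRRBBB) = { 0; 1; 9/8; 19/16; 39/32 | 5/4; 3/2; 2 } — 79/64
v(BBRRRBBBB) = { 0; 1; 9/8; 19/16; 39/32; 79/64 | 5/4; 3/2; 2 } — 159/128
v(BBRRRBBBBR) = { 0; 1; 9/8; 19/16; 39/32; 79/64 | 159/128; 5/4; 3/2; 2 } — 317/256
v(BBRRRBBBBRR) = { 0; 1; 9/8; 19/16; 39/32; 79/64 | 317/256; 159/128; 5/4; 3/2; 2 } — 633/512
v(BBRRRBBBBRRB) = { 0; 1; 9/8; 19/16; 39/32; 79/64; 633/512 | 317/256; 159/128; 5/4; 3/2; 2 } — 1267/1024
v(BBRRRBBBBRRBR) = { 0; 1; 9/8; 19/16; 39/32; 79/64; 633/512 | 1267/1024; 317/256; 159/128; 5/4; 3/2; 2 } — 2533/2048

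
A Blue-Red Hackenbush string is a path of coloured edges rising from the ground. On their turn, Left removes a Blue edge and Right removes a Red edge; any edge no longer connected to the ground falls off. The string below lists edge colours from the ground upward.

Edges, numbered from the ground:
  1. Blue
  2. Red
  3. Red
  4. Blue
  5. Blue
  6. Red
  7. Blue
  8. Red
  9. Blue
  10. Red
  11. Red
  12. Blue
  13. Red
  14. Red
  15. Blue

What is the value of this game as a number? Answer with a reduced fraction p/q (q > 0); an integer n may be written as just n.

g_1 [B]  L=[0]  R=[∅]  gives 1
g_2 [BR]  L=[0]  R=[1]  gives 1/2
g_3 [BRR]  L=[0]  R=[1/2 1]  gives 1/4
g_4 [BRRB]  L=[0 1/4]  R=[1/2 1]  gives 3/8
g_5 [BRRBB]  L=[0 1/4 3/8]  R=[1/2 1]  gives 7/16
g_6 [BRRBBR]  L=[0 1/4 3/8]  R=[7/16 1/2 1]  gives 13/32
g_7 [BRRBBRB]  L=[0 1/4 3/8 13/32]  R=[7/16 1/2 1]  gives 27/64
g_8 [BRRBBRBR]  L=[0 1/4 3/8 13/32]  R=[27/64 7/16 1/2 1]  gives 53/128
g_9 [BRRBBRBRB]  L=[0 1/4 3/8 13/32 53/128]  R=[27/64 7/16 1/2 1]  gives 107/256
g_10 [BRRBBRBRBR]  L=[0 1/4 3/8 13/32 53/128]  R=[107/256 27/64 7/16 1/2 1]  gives 213/512
g_11 [BRRBBRBRBRR]  L=[0 1/4 3/8 13/32 53/128]  R=[213/512 107/256 27/64 7/16 1/2 1]  gives 425/1024
g_12 [BRRBBRBRBRRB]  L=[0 1/4 3/8 13/32 53/128 425/1024]  R=[213/512 107/256 27/64 7/16 1/2 1]  gives 851/2048
g_13 [BRRBBRBRBRRBR]  L=[0 1/4 3/8 13/32 53/128 425/1024]  R=[851/2048 213/512 107/256 27/64 7/16 1/2 1]  gives 1701/4096
g_14 [BRRBBRBRBRRBRR]  L=[0 1/4 3/8 13/32 53/128 425/1024]  R=[1701/4096 851/2048 213/512 107/256 27/64 7/16 1/2 1]  gives 3401/8192
g_15 [BRRBBRBRBRRBRRB]  L=[0 1/4 3/8 13/32 53/128 425/1024 3401/8192]  R=[1701/4096 851/2048 213/512 107/256 27/64 7/16 1/2 1]  gives 6803/16384

6803/16384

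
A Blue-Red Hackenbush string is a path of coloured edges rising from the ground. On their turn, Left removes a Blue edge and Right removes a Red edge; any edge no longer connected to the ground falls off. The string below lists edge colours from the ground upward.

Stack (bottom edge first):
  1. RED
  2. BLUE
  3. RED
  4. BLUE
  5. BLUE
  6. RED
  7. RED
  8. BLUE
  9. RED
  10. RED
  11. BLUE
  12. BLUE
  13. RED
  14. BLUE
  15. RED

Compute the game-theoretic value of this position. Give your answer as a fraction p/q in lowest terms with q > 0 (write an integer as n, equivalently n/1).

Build val(s[:k]) for k = 1..15, string s = RED BLUE RED BLUE BLUE RED RED BLUE RED RED BLUE BLUE RED BLUE RED.
edge 1 of 15 (RED): { none | 0 } so -1
edge 2 of 15 (BLUE): { -1 | 0 } so -1/2
edge 3 of 15 (RED): { -1 | -1/2,0 } so -3/4
edge 4 of 15 (BLUE): { -1,-3/4 | -1/2,0 } so -5/8
edge 5 of 15 (BLUE): { -1,-3/4,-5/8 | -1/2,0 } so -9/16
edge 6 of 15 (RED): { -1,-3/4,-5/8 | -9/16,-1/2,0 } so -19/32
edge 7 of 15 (RED): { -1,-3/4,-5/8 | -19/32,-9/16,-1/2,0 } so -39/64
edge 8 of 15 (BLUE): { -1,-3/4,-5/8,-39/64 | -19/32,-9/16,-1/2,0 } so -77/128
edge 9 of 15 (RED): { -1,-3/4,-5/8,-39/64 | -77/128,-19/32,-9/16,-1/2,0 } so -155/256
edge 10 of 15 (RED): { -1,-3/4,-5/8,-39/64 | -155/256,-77/128,-19/32,-9/16,-1/2,0 } so -311/512
edge 11 of 15 (BLUE): { -1,-3/4,-5/8,-39/64,-311/512 | -155/256,-77/128,-19/32,-9/16,-1/2,0 } so -621/1024
edge 12 of 15 (BLUE): { -1,-3/4,-5/8,-39/64,-311/512,-621/1024 | -155/256,-77/128,-19/32,-9/16,-1/2,0 } so -1241/2048
edge 13 of 15 (RED): { -1,-3/4,-5/8,-39/64,-311/512,-621/1024 | -1241/2048,-155/256,-77/128,-19/32,-9/16,-1/2,0 } so -2483/4096
edge 14 of 15 (BLUE): { -1,-3/4,-5/8,-39/64,-311/512,-621/1024,-2483/4096 | -1241/2048,-155/256,-77/128,-19/32,-9/16,-1/2,0 } so -4965/8192
edge 15 of 15 (RED): { -1,-3/4,-5/8,-39/64,-311/512,-621/1024,-2483/4096 | -4965/8192,-1241/2048,-155/256,-77/128,-19/32,-9/16,-1/2,0 } so -9931/16384

-9931/16384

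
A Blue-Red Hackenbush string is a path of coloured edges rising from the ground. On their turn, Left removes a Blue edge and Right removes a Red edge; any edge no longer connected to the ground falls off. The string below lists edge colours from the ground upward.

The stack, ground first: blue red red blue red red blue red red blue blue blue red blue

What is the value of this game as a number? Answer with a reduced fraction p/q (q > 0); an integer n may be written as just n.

2363/8192

value(b) = { 0 |  } — 1
value(br) = { 0 | 1 } — 1/2
value(brr) = { 0 | 1/2 1 } — 1/4
value(brrb) = { 0 1/4 | 1/2 1 } — 3/8
value(brrbr) = { 0 1/4 | 3/8 1/2 1 } — 5/16
value(brrbrr) = { 0 1/4 | 5/16 3/8 1/2 1 } — 9/32
value(brrbrrb) = { 0 1/4 9/32 | 5/16 3/8 1/2 1 } — 19/64
value(brrbrrbr) = { 0 1/4 9/32 | 19/64 5/16 3/8 1/2 1 } — 37/128
value(brrbrrbrr) = { 0 1/4 9/32 | 37/128 19/64 5/16 3/8 1/2 1 } — 73/256
value(brrbrrbrrb) = { 0 1/4 9/32 73/256 | 37/128 19/64 5/16 3/8 1/2 1 } — 147/512
value(brrbrrbrrbb) = { 0 1/4 9/32 73/256 147/512 | 37/128 19/64 5/16 3/8 1/2 1 } — 295/1024
value(brrbrrbrrbbb) = { 0 1/4 9/32 73/256 147/512 295/1024 | 37/128 19/64 5/16 3/8 1/2 1 } — 591/2048
value(brrbrrbrrbbbr) = { 0 1/4 9/32 73/256 147/512 295/1024 | 591/2048 37/128 19/64 5/16 3/8 1/2 1 } — 1181/4096
value(brrbrrbrrbbbrb) = { 0 1/4 9/32 73/256 147/512 295/1024 1181/4096 | 591/2048 37/128 19/64 5/16 3/8 1/2 1 } — 2363/8192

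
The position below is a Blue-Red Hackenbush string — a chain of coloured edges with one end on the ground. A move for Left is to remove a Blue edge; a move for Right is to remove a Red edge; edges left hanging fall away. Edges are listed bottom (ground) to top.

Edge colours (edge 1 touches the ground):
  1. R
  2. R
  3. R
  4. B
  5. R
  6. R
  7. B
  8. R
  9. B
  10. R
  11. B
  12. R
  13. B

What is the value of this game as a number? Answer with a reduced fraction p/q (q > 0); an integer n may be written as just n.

step 1: add R to get R; options L={ ∅ } R={ 0 } => -1
step 2: add R to get RR; options L={ ∅ } R={ -1, 0 } => -2
step 3: add R to get RRR; options L={ ∅ } R={ -2, -1, 0 } => -3
step 4: add B to get RRRB; options L={ -3 } R={ -2, -1, 0 } => -5/2
step 5: add R to get RRRBR; options L={ -3 } R={ -5/2, -2, -1, 0 } => -11/4
step 6: add R to get RRRBRR; options L={ -3 } R={ -11/4, -5/2, -2, -1, 0 } => -23/8
step 7: add B to get RRRBRRB; options L={ -3, -23/8 } R={ -11/4, -5/2, -2, -1, 0 } => -45/16
step 8: add R to get RRRBRRBR; options L={ -3, -23/8 } R={ -45/16, -11/4, -5/2, -2, -1, 0 } => -91/32
step 9: add B to get RRRBRRBRB; options L={ -3, -23/8, -91/32 } R={ -45/16, -11/4, -5/2, -2, -1, 0 } => -181/64
step 10: add R to get RRRBRRBRBR; options L={ -3, -23/8, -91/32 } R={ -181/64, -45/16, -11/4, -5/2, -2, -1, 0 } => -363/128
step 11: add B to get RRRBRRBRBRB; options L={ -3, -23/8, -91/32, -363/128 } R={ -181/64, -45/16, -11/4, -5/2, -2, -1, 0 } => -725/256
step 12: add R to get RRRBRRBRBRBR; options L={ -3, -23/8, -91/32, -363/128 } R={ -725/256, -181/64, -45/16, -11/4, -5/2, -2, -1, 0 } => -1451/512
step 13: add B to get RRRBRRBRBRBRB; options L={ -3, -23/8, -91/32, -363/128, -1451/512 } R={ -725/256, -181/64, -45/16, -11/4, -5/2, -2, -1, 0 } => -2901/1024

-2901/1024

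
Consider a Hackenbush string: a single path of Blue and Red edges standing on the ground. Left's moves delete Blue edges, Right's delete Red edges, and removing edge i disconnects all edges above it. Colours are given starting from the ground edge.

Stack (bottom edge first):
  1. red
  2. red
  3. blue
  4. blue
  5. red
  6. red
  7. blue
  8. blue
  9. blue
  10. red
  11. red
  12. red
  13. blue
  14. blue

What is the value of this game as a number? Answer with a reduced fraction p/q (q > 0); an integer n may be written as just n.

step 1: add red to get r; options L={  } R={ 0 } so -1
step 2: add red to get rr; options L={  } R={ -1; 0 } so -2
step 3: add blue to get rrb; options L={ -2 } R={ -1; 0 } so -3/2
step 4: add blue to get rrbb; options L={ -2; -3/2 } R={ -1; 0 } so -5/4
step 5: add red to get rrbbr; options L={ -2; -3/2 } R={ -5/4; -1; 0 } so -11/8
step 6: add red to get rrbbrr; options L={ -2; -3/2 } R={ -11/8; -5/4; -1; 0 } so -23/16
step 7: add blue to get rrbbrrb; options L={ -2; -3/2; -23/16 } R={ -11/8; -5/4; -1; 0 } so -45/32
step 8: add blue to get rrbbrrbb; options L={ -2; -3/2; -23/16; -45/32 } R={ -11/8; -5/4; -1; 0 } so -89/64
step 9: add blue to get rrbbrrbbb; options L={ -2; -3/2; -23/16; -45/32; -89/64 } R={ -11/8; -5/4; -1; 0 } so -177/128
step 10: add red to get rrbbrrbbbr; options L={ -2; -3/2; -23/16; -45/32; -89/64 } R={ -177/128; -11/8; -5/4; -1; 0 } so -355/256
step 11: add red to get rrbbrrbbbrr; options L={ -2; -3/2; -23/16; -45/32; -89/64 } R={ -355/256; -177/128; -11/8; -5/4; -1; 0 } so -711/512
step 12: add red to get rrbbrrbbbrrr; options L={ -2; -3/2; -23/16; -45/32; -89/64 } R={ -711/512; -355/256; -177/128; -11/8; -5/4; -1; 0 } so -1423/1024
step 13: add blue to get rrbbrrbbbrrrb; options L={ -2; -3/2; -23/16; -45/32; -89/64; -1423/1024 } R={ -711/512; -355/256; -177/128; -11/8; -5/4; -1; 0 } so -2845/2048
step 14: add blue to get rrbbrrbbbrrrbb; options L={ -2; -3/2; -23/16; -45/32; -89/64; -1423/1024; -2845/2048 } R={ -711/512; -355/256; -177/128; -11/8; -5/4; -1; 0 } so -5689/4096

-5689/4096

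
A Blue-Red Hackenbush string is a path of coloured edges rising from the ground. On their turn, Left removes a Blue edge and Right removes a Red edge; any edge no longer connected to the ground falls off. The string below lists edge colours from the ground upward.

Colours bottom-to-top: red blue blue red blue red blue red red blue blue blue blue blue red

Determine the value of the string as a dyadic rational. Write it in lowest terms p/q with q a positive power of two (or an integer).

-5507/16384

Prefix values for red blue blue red blue red blue red red blue blue blue blue blue red via {L|R} + simplicity:
G(r) = {  | 0 } gives -1
G(rb) = { -1 | 0 } gives -1/2
G(rbb) = { -1,-1/2 | 0 } gives -1/4
G(rbbr) = { -1,-1/2 | -1/4,0 } gives -3/8
G(rbbrb) = { -1,-1/2,-3/8 | -1/4,0 } gives -5/16
G(rbbrbr) = { -1,-1/2,-3/8 | -5/16,-1/4,0 } gives -11/32
G(rbbrbrb) = { -1,-1/2,-3/8,-11/32 | -5/16,-1/4,0 } gives -21/64
G(rbbrbrbr) = { -1,-1/2,-3/8,-11/32 | -21/64,-5/16,-1/4,0 } gives -43/128
G(rbbrbrbrr) = { -1,-1/2,-3/8,-11/32 | -43/128,-21/64,-5/16,-1/4,0 } gives -87/256
G(rbbrbrbrrb) = { -1,-1/2,-3/8,-11/32,-87/256 | -43/128,-21/64,-5/16,-1/4,0 } gives -173/512
G(rbbrbrbrrbb) = { -1,-1/2,-3/8,-11/32,-87/256,-173/512 | -43/128,-21/64,-5/16,-1/4,0 } gives -345/1024
G(rbbrbrbrrbbb) = { -1,-1/2,-3/8,-11/32,-87/256,-173/512,-345/1024 | -43/128,-21/64,-5/16,-1/4,0 } gives -689/2048
G(rbbrbrbrrbbbb) = { -1,-1/2,-3/8,-11/32,-87/256,-173/512,-345/1024,-689/2048 | -43/128,-21/64,-5/16,-1/4,0 } gives -1377/4096
G(rbbrbrbrrbbbbb) = { -1,-1/2,-3/8,-11/32,-87/256,-173/512,-345/1024,-689/2048,-1377/4096 | -43/128,-21/64,-5/16,-1/4,0 } gives -2753/8192
G(rbbrbrbrrbbbbbr) = { -1,-1/2,-3/8,-11/32,-87/256,-173/512,-345/1024,-689/2048,-1377/4096 | -2753/8192,-43/128,-21/64,-5/16,-1/4,0 } gives -5507/16384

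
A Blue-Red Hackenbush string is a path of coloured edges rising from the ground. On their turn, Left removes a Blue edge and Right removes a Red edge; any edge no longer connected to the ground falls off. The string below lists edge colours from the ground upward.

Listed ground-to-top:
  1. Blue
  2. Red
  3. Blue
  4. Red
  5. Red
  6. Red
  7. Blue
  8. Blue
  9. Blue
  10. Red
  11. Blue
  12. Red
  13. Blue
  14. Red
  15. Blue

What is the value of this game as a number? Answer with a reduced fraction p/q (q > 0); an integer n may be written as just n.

9131/16384

1 of 15 · B · max L 0 · min R +∞ ⇒ 1
2 of 15 · BR · max L 0 · min R 1 ⇒ 1/2
3 of 15 · BRB · max L 1/2 · min R 1 ⇒ 3/4
4 of 15 · BRBR · max L 1/2 · min R 3/4 ⇒ 5/8
5 of 15 · BRBRR · max L 1/2 · min R 5/8 ⇒ 9/16
6 of 15 · BRBRRR · max L 1/2 · min R 9/16 ⇒ 17/32
7 of 15 · BRBRRRB · max L 17/32 · min R 9/16 ⇒ 35/64
8 of 15 · BRBRRRBB · max L 35/64 · min R 9/16 ⇒ 71/128
9 of 15 · BRBRRRBBB · max L 71/128 · min R 9/16 ⇒ 143/256
10 of 15 · BRBRRRBBBR · max L 71/128 · min R 143/256 ⇒ 285/512
11 of 15 · BRBRRRBBBRB · max L 285/512 · min R 143/256 ⇒ 571/1024
12 of 15 · BRBRRRBBBRBR · max L 285/512 · min R 571/1024 ⇒ 1141/2048
13 of 15 · BRBRRRBBBRBRB · max L 1141/2048 · min R 571/1024 ⇒ 2283/4096
14 of 15 · BRBRRRBBBRBRBR · max L 1141/2048 · min R 2283/4096 ⇒ 4565/8192
15 of 15 · BRBRRRBBBRBRBRB · max L 4565/8192 · min R 2283/4096 ⇒ 9131/16384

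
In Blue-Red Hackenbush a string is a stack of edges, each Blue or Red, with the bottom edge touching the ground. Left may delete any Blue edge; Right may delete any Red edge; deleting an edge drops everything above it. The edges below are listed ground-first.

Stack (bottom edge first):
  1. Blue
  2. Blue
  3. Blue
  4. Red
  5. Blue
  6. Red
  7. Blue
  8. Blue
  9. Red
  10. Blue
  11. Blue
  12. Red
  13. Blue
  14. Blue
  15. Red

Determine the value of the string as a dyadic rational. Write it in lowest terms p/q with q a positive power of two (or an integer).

11117/4096

1 of 15 · B · max L 0 · min R +∞ — 1
2 of 15 · BB · max L 1 · min R +∞ — 2
3 of 15 · BBB · max L 2 · min R +∞ — 3
4 of 15 · BBBR · max L 2 · min R 3 — 5/2
5 of 15 · BBBRB · max L 5/2 · min R 3 — 11/4
6 of 15 · BBBRBR · max L 5/2 · min R 11/4 — 21/8
7 of 15 · BBBRBRB · max L 21/8 · min R 11/4 — 43/16
8 of 15 · BBBRBRBB · max L 43/16 · min R 11/4 — 87/32
9 of 15 · BBBRBRBBR · max L 43/16 · min R 87/32 — 173/64
10 of 15 · BBBRBRBBRB · max L 173/64 · min R 87/32 — 347/128
11 of 15 · BBBRBRBBRBB · max L 347/128 · min R 87/32 — 695/256
12 of 15 · BBBRBRBBRBBR · max L 347/128 · min R 695/256 — 1389/512
13 of 15 · BBBRBRBBRBBRB · max L 1389/512 · min R 695/256 — 2779/1024
14 of 15 · BBBRBRBBRBBRBB · max L 2779/1024 · min R 695/256 — 5559/2048
15 of 15 · BBBRBRBBRBBRBBR · max L 2779/1024 · min R 5559/2048 — 11117/4096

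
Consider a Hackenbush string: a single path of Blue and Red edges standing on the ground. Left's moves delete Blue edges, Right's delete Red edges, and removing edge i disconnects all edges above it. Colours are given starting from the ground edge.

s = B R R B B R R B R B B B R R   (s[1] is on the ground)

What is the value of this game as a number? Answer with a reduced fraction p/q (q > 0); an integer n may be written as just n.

3257/8192

Prefix values for B R R B B R R B R B B B R R via {L|R} + simplicity:
step 1: add B to get B; options L={ 0 } R={ ∅ } => 1
step 2: add R to get BR; options L={ 0 } R={ 1 } => 1/2
step 3: add R to get BRR; options L={ 0 } R={ 1/2; 1 } => 1/4
step 4: add B to get BRRB; options L={ 0; 1/4 } R={ 1/2; 1 } => 3/8
step 5: add B to get BRRBB; options L={ 0; 1/4; 3/8 } R={ 1/2; 1 } => 7/16
step 6: add R to get BRRBBR; options L={ 0; 1/4; 3/8 } R={ 7/16; 1/2; 1 } => 13/32
step 7: add R to get BRRBBRR; options L={ 0; 1/4; 3/8 } R={ 13/32; 7/16; 1/2; 1 } => 25/64
step 8: add B to get BRRBBRRB; options L={ 0; 1/4; 3/8; 25/64 } R={ 13/32; 7/16; 1/2; 1 } => 51/128
step 9: add R to get BRRBBRRBR; options L={ 0; 1/4; 3/8; 25/64 } R={ 51/128; 13/32; 7/16; 1/2; 1 } => 101/256
step 10: add B to get BRRBBRRBRB; options L={ 0; 1/4; 3/8; 25/64; 101/256 } R={ 51/128; 13/32; 7/16; 1/2; 1 } => 203/512
step 11: add B to get BRRBBRRBRBB; options L={ 0; 1/4; 3/8; 25/64; 101/256; 203/512 } R={ 51/128; 13/32; 7/16; 1/2; 1 } => 407/1024
step 12: add B to get BRRBBRRBRBBB; options L={ 0; 1/4; 3/8; 25/64; 101/256; 203/512; 407/1024 } R={ 51/128; 13/32; 7/16; 1/2; 1 } => 815/2048
step 13: add R to get BRRBBRRBRBBBR; options L={ 0; 1/4; 3/8; 25/64; 101/256; 203/512; 407/1024 } R={ 815/2048; 51/128; 13/32; 7/16; 1/2; 1 } => 1629/4096
step 14: add R to get BRRBBRRBRBBBRR; options L={ 0; 1/4; 3/8; 25/64; 101/256; 203/512; 407/1024 } R={ 1629/4096; 815/2048; 51/128; 13/32; 7/16; 1/2; 1 } => 3257/8192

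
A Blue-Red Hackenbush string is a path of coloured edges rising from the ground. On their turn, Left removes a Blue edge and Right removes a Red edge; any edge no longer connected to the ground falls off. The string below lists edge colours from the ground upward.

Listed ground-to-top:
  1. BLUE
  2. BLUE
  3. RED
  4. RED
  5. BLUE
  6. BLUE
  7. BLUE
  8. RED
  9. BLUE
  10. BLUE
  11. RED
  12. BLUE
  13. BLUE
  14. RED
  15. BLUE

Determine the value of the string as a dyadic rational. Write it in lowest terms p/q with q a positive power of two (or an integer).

val(B) = { 0 | — } => 1
val(BB) = { 0; 1 | — } => 2
val(BBR) = { 0; 1 | 2 } => 3/2
val(BBRR) = { 0; 1 | 3/2; 2 } => 5/4
val(BBRRB) = { 0; 1; 5/4 | 3/2; 2 } => 11/8
val(BBRRBB) = { 0; 1; 5/4; 11/8 | 3/2; 2 } => 23/16
val(BBRRBBB) = { 0; 1; 5/4; 11/8; 23/16 | 3/2; 2 } => 47/32
val(BBRRBBBR) = { 0; 1; 5/4; 11/8; 23/16 | 47/32; 3/2; 2 } => 93/64
val(BBRRBBBRB) = { 0; 1; 5/4; 11/8; 23/16; 93/64 | 47/32; 3/2; 2 } => 187/128
val(BBRRBBBRBB) = { 0; 1; 5/4; 11/8; 23/16; 93/64; 187/128 | 47/32; 3/2; 2 } => 375/256
val(BBRRBBBRBBR) = { 0; 1; 5/4; 11/8; 23/16; 93/64; 187/128 | 375/256; 47/32; 3/2; 2 } => 749/512
val(BBRRBBBRBBRB) = { 0; 1; 5/4; 11/8; 23/16; 93/64; 187/128; 749/512 | 375/256; 47/32; 3/2; 2 } => 1499/1024
val(BBRRBBBRBBRBB) = { 0; 1; 5/4; 11/8; 23/16; 93/64; 187/128; 749/512; 1499/1024 | 375/256; 47/32; 3/2; 2 } => 2999/2048
val(BBRRBBBRBBRBBR) = { 0; 1; 5/4; 11/8; 23/16; 93/64; 187/128; 749/512; 1499/1024 | 2999/2048; 375/256; 47/32; 3/2; 2 } => 5997/4096
val(BBRRBBBRBBRBBRB) = { 0; 1; 5/4; 11/8; 23/16; 93/64; 187/128; 749/512; 1499/1024; 5997/4096 | 2999/2048; 375/256; 47/32; 3/2; 2 } => 11995/8192

11995/8192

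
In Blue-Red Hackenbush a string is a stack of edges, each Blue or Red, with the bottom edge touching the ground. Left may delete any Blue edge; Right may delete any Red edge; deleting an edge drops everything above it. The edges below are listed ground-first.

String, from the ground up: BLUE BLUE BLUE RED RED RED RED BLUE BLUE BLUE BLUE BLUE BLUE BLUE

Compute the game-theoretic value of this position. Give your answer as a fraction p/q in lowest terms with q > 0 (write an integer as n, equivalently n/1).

4351/2048

Recurse on prefixes of the 14-edge string BLUE BLUE BLUE RED RED RED RED BLUE BLUE BLUE BLUE BLUE BLUE BLUE:
G_1 [B]  L=[0]  R=[∅]  = 1
G_2 [BB]  L=[0, 1]  R=[∅]  = 2
G_3 [BBB]  L=[0, 1, 2]  R=[∅]  = 3
G_4 [BBBR]  L=[0, 1, 2]  R=[3]  = 5/2
G_5 [BBBRR]  L=[0, 1, 2]  R=[5/2, 3]  = 9/4
G_6 [BBBRRR]  L=[0, 1, 2]  R=[9/4, 5/2, 3]  = 17/8
G_7 [BBBRRRR]  L=[0, 1, 2]  R=[17/8, 9/4, 5/2, 3]  = 33/16
G_8 [BBBRRRRB]  L=[0, 1, 2, 33/16]  R=[17/8, 9/4, 5/2, 3]  = 67/32
G_9 [BBBRRRRBB]  L=[0, 1, 2, 33/16, 67/32]  R=[17/8, 9/4, 5/2, 3]  = 135/64
G_10 [BBBRRRRBBB]  L=[0, 1, 2, 33/16, 67/32, 135/64]  R=[17/8, 9/4, 5/2, 3]  = 271/128
G_11 [BBBRRRRBBBB]  L=[0, 1, 2, 33/16, 67/32, 135/64, 271/128]  R=[17/8, 9/4, 5/2, 3]  = 543/256
G_12 [BBBRRRRBBBBB]  L=[0, 1, 2, 33/16, 67/32, 135/64, 271/128, 543/256]  R=[17/8, 9/4, 5/2, 3]  = 1087/512
G_13 [BBBRRRRBBBBBB]  L=[0, 1, 2, 33/16, 67/32, 135/64, 271/128, 543/256, 1087/512]  R=[17/8, 9/4, 5/2, 3]  = 2175/1024
G_14 [BBBRRRRBBBBBBB]  L=[0, 1, 2, 33/16, 67/32, 135/64, 271/128, 543/256, 1087/512, 2175/1024]  R=[17/8, 9/4, 5/2, 3]  = 4351/2048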